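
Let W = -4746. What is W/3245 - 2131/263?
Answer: -8163293/853435 ≈ -9.5652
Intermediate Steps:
W/3245 - 2131/263 = -4746/3245 - 2131/263 = -8163293/853435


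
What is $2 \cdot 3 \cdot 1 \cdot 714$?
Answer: $4284$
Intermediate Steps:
$2 \cdot 3 \cdot 1 \cdot 714 = 6 \cdot 1 \cdot 714 = 6 \cdot 714 = 4284$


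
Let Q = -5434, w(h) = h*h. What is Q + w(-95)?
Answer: 3591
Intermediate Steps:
w(h) = h**2
Q + w(-95) = -5434 + (-95)**2 = -5434 + 9025 = 3591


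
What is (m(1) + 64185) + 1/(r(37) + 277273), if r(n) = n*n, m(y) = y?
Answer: 17884915413/278642 ≈ 64186.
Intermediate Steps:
r(n) = n²
(m(1) + 64185) + 1/(r(37) + 277273) = (1 + 64185) + 1/(37² + 277273) = 64186 + 1/(1369 + 277273) = 64186 + 1/278642 = 17884915413/278642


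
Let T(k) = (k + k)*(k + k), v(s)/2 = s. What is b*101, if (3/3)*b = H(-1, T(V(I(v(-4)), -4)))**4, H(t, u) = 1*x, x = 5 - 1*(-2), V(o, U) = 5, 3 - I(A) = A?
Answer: 242501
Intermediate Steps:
v(s) = 2*s
I(A) = 3 - A
x = 7 (x = 5 + 2 = 7)
T(k) = 4*k**2 (T(k) = (2*k)*(2*k) = 4*k**2)
H(t, u) = 7 (H(t, u) = 1*7 = 7)
b = 2401 (b = 7**4 = 2401)
b*101 = 2401*101 = 242501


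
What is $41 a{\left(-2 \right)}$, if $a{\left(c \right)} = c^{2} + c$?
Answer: $82$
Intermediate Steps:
$a{\left(c \right)} = c + c^{2}$
$41 a{\left(-2 \right)} = 41 \left(- 2 \left(1 - 2\right)\right) = 41 \left(\left(-2\right) \left(-1\right)\right) = 41 \cdot 2 = 82$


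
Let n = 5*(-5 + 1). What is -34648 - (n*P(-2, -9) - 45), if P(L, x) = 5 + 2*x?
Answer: -34863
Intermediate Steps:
n = -20 (n = 5*(-4) = -20)
-34648 - (n*P(-2, -9) - 45) = -34648 - (-20*(5 + 2*(-9)) - 45) = -34648 - (-20*(5 - 18) - 45) = -34648 - (-20*(-13) - 45) = -34648 - (260 - 45) = -34648 - 1*215 = -34648 - 215 = -34863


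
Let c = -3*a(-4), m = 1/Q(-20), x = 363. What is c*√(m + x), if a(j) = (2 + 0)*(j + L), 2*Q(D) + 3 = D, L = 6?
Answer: -12*√191981/23 ≈ -228.60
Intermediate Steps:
Q(D) = -3/2 + D/2
m = -2/23 (m = 1/(-3/2 + (½)*(-20)) = 1/(-3/2 - 10) = 1/(-23/2) = -2/23 ≈ -0.086957)
a(j) = 12 + 2*j (a(j) = (2 + 0)*(j + 6) = 2*(6 + j) = 12 + 2*j)
c = -12 (c = -3*(12 + 2*(-4)) = -3*(12 - 8) = -3*4 = -12)
c*√(m + x) = -12*√(-2/23 + 363) = -12*√191981/23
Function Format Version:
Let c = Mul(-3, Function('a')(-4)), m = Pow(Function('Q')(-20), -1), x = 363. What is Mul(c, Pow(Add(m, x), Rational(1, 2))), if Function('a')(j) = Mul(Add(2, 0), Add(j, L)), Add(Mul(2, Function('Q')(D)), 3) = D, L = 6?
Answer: Mul(Rational(-12, 23), Pow(191981, Rational(1, 2))) ≈ -228.60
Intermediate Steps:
Function('Q')(D) = Add(Rational(-3, 2), Mul(Rational(1, 2), D))
m = Rational(-2, 23) (m = Pow(Add(Rational(-3, 2), Mul(Rational(1, 2), -20)), -1) = Pow(Add(Rational(-3, 2), -10), -1) = Pow(Rational(-23, 2), -1) = Rational(-2, 23) ≈ -0.086957)
Function('a')(j) = Add(12, Mul(2, j)) (Function('a')(j) = Mul(Add(2, 0), Add(j, 6)) = Mul(2, Add(6, j)) = Add(12, Mul(2, j)))
c = -12 (c = Mul(-3, Add(12, Mul(2, -4))) = Mul(-3, Add(12, -8)) = Mul(-3, 4) = -12)
Mul(c, Pow(Add(m, x), Rational(1, 2))) = Mul(-12, Pow(Add(Rational(-2, 23), 363), Rational(1, 2))) = Mul(-12, Pow(Rational(8347, 23), Rational(1, 2))) = Mul(-12, Mul(Rational(1, 23), Pow(191981, Rational(1, 2)))) = Mul(Rational(-12, 23), Pow(191981, Rational(1, 2)))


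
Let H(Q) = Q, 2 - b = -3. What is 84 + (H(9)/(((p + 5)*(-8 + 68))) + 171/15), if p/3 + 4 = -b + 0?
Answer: 41973/440 ≈ 95.393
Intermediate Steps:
b = 5 (b = 2 - 1*(-3) = 2 + 3 = 5)
p = -27 (p = -12 + 3*(-1*5 + 0) = -12 + 3*(-5 + 0) = -12 + 3*(-5) = -12 - 15 = -27)
84 + (H(9)/(((p + 5)*(-8 + 68))) + 171/15) = 84 + (9/(((-27 + 5)*(-8 + 68))) + 171/15) = 84 + (9/((-22*60)) + 171*(1/15)) = 84 + (9/(-1320) + 57/5) = 84 + (9*(-1/1320) + 57/5) = 84 + (-3/440 + 57/5) = 84 + 5013/440 = 41973/440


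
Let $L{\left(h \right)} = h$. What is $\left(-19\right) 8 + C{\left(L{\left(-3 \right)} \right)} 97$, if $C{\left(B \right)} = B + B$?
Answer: $-734$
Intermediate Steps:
$C{\left(B \right)} = 2 B$
$\left(-19\right) 8 + C{\left(L{\left(-3 \right)} \right)} 97 = \left(-19\right) 8 + 2 \left(-3\right) 97 = -152 - 582 = -734$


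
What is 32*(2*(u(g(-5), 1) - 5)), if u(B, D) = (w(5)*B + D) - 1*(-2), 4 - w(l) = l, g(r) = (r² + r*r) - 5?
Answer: -3008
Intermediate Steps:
g(r) = -5 + 2*r² (g(r) = (r² + r²) - 5 = 2*r² - 5 = -5 + 2*r²)
w(l) = 4 - l
u(B, D) = 2 + D - B (u(B, D) = ((4 - 1*5)*B + D) - 1*(-2) = ((4 - 5)*B + D) + 2 = (-B + D) + 2 = (D - B) + 2 = 2 + D - B)
32*(2*(u(g(-5), 1) - 5)) = 32*(2*((2 + 1 - (-5 + 2*(-5)²)) - 5)) = 32*(2*((2 + 1 - (-5 + 2*25)) - 5)) = 32*(2*((2 + 1 - (-5 + 50)) - 5)) = 32*(2*((2 + 1 - 1*45) - 5)) = 32*(2*((2 + 1 - 45) - 5)) = 32*(2*(-42 - 5)) = 32*(2*(-47)) = 32*(-94) = -3008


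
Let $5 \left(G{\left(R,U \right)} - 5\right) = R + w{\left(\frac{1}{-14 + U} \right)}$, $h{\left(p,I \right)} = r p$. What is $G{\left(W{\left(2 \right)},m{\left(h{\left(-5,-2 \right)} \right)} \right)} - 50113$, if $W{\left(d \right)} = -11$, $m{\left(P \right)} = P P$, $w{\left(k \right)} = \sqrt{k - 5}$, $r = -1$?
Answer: $- \frac{250551}{5} + \frac{3 i \sqrt{66}}{55} \approx -50110.0 + 0.44313 i$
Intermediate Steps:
$w{\left(k \right)} = \sqrt{-5 + k}$
$h{\left(p,I \right)} = - p$
$m{\left(P \right)} = P^{2}$
$G{\left(R,U \right)} = 5 + \frac{R}{5} + \frac{\sqrt{-5 + \frac{1}{-14 + U}}}{5}$ ($G{\left(R,U \right)} = 5 + \frac{R + \sqrt{-5 + \frac{1}{-14 + U}}}{5} = 5 + \left(\frac{R}{5} + \frac{\sqrt{-5 + \frac{1}{-14 + U}}}{5}\right) = 5 + \frac{R}{5} + \frac{\sqrt{-5 + \frac{1}{-14 + U}}}{5}$)
$G{\left(W{\left(2 \right)},m{\left(h{\left(-5,-2 \right)} \right)} \right)} - 50113 = \left(5 + \frac{1}{5} \left(-11\right) + \frac{\sqrt{\frac{71 - 5 \left(\left(-1\right) \left(-5\right)\right)^{2}}{-14 + \left(\left(-1\right) \left(-5\right)\right)^{2}}}}{5}\right) - 50113 = \left(5 - \frac{11}{5} + \frac{\sqrt{\frac{71 - 5 \cdot 5^{2}}{-14 + 5^{2}}}}{5}\right) - 50113 = \left(5 - \frac{11}{5} + \frac{\sqrt{\frac{71 - 125}{-14 + 25}}}{5}\right) - 50113 = \left(5 - \frac{11}{5} + \frac{\sqrt{\frac{71 - 125}{11}}}{5}\right) - 50113 = \left(5 - \frac{11}{5} + \frac{\sqrt{\frac{1}{11} \left(-54\right)}}{5}\right) - 50113 = \left(5 - \frac{11}{5} + \frac{\sqrt{- \frac{54}{11}}}{5}\right) - 50113 = \left(5 - \frac{11}{5} + \frac{\frac{3}{11} i \sqrt{66}}{5}\right) - 50113 = \left(5 - \frac{11}{5} + \frac{3 i \sqrt{66}}{55}\right) - 50113 = \left(\frac{14}{5} + \frac{3 i \sqrt{66}}{55}\right) - 50113 = - \frac{250551}{5} + \frac{3 i \sqrt{66}}{55}$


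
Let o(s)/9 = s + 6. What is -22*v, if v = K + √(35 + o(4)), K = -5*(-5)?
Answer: -550 - 110*√5 ≈ -795.97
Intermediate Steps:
o(s) = 54 + 9*s (o(s) = 9*(s + 6) = 9*(6 + s) = 54 + 9*s)
K = 25
v = 25 + 5*√5 (v = 25 + √(35 + (54 + 9*4)) = 25 + √(35 + (54 + 36)) = 25 + √(35 + 90) = 25 + √125 = 25 + 5*√5 ≈ 36.180)
-22*v = -22*(25 + 5*√5) = -550 - 110*√5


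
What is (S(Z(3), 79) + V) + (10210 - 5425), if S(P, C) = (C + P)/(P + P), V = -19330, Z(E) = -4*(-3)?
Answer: -348989/24 ≈ -14541.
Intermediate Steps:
Z(E) = 12
S(P, C) = (C + P)/(2*P) (S(P, C) = (C + P)/((2*P)) = (C + P)*(1/(2*P)) = (C + P)/(2*P))
(S(Z(3), 79) + V) + (10210 - 5425) = ((1/2)*(79 + 12)/12 - 19330) + (10210 - 5425) = ((1/2)*(1/12)*91 - 19330) + 4785 = (91/24 - 19330) + 4785 = -463829/24 + 4785 = -348989/24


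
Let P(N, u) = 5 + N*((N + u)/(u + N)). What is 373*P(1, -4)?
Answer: 2238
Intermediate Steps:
P(N, u) = 5 + N (P(N, u) = 5 + N*((N + u)/(N + u)) = 5 + N*1 = 5 + N)
373*P(1, -4) = 373*(5 + 1) = 373*6 = 2238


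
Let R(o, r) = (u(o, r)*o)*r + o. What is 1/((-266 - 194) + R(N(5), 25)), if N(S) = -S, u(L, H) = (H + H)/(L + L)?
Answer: 1/160 ≈ 0.0062500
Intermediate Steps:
u(L, H) = H/L (u(L, H) = (2*H)/((2*L)) = (2*H)*(1/(2*L)) = H/L)
R(o, r) = o + r² (R(o, r) = ((r/o)*o)*r + o = r*r + o = r² + o = o + r²)
1/((-266 - 194) + R(N(5), 25)) = 1/((-266 - 194) + (-1*5 + 25²)) = 1/(-460 + (-5 + 625)) = 1/(-460 + 620) = 1/160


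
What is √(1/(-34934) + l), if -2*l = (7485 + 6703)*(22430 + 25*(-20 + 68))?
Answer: I*√204574518465229254/34934 ≈ 12947.0*I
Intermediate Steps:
l = -167631220 (l = -(7485 + 6703)*(22430 + 25*(-20 + 68))/2 = -7094*(22430 + 25*48) = -7094*(22430 + 1200) = -7094*23630 = -½*335262440 = -167631220)
√(1/(-34934) + l) = √(1/(-34934) - 167631220) = √(-1/34934 - 167631220) = √(-5856029039481/34934) = I*√204574518465229254/34934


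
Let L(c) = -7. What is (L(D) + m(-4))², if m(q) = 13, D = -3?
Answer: 36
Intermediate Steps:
(L(D) + m(-4))² = (-7 + 13)² = 6² = 36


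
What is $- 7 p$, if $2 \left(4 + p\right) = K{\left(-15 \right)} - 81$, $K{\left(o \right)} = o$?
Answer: $364$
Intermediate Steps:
$p = -52$ ($p = -4 + \frac{-15 - 81}{2} = -4 + \frac{1}{2} \left(-96\right) = -4 - 48 = -52$)
$- 7 p = \left(-7\right) \left(-52\right) = 364$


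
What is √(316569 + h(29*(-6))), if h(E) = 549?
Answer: √317118 ≈ 563.13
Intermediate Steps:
√(316569 + h(29*(-6))) = √(316569 + 549) = √317118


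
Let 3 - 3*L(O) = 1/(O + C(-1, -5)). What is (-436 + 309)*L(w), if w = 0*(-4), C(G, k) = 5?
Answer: -1778/15 ≈ -118.53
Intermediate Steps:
w = 0
L(O) = 1 - 1/(3*(5 + O)) (L(O) = 1 - 1/(3*(O + 5)) = 1 - 1/(3*(5 + O)))
(-436 + 309)*L(w) = (-436 + 309)*((14/3 + 0)/(5 + 0)) = -127*14/(5*3) = -127*14/15 = -1778/15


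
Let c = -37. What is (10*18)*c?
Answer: -6660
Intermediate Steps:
(10*18)*c = (10*18)*(-37) = 180*(-37) = -6660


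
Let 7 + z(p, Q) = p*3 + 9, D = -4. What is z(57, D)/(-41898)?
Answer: -173/41898 ≈ -0.0041291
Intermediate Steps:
z(p, Q) = 2 + 3*p (z(p, Q) = -7 + (p*3 + 9) = -7 + (3*p + 9) = -7 + (9 + 3*p) = 2 + 3*p)
z(57, D)/(-41898) = (2 + 3*57)/(-41898) = (2 + 171)*(-1/41898) = 173*(-1/41898) = -173/41898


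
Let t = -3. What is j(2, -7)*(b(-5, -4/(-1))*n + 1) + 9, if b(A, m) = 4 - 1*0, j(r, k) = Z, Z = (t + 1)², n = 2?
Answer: 45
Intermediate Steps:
Z = 4 (Z = (-3 + 1)² = (-2)² = 4)
j(r, k) = 4
b(A, m) = 4 (b(A, m) = 4 + 0 = 4)
j(2, -7)*(b(-5, -4/(-1))*n + 1) + 9 = 4*(4*2 + 1) + 9 = 4*(8 + 1) + 9 = 4*9 + 9 = 36 + 9 = 45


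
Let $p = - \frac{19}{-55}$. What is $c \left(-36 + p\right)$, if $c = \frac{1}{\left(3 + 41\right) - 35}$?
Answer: $- \frac{1961}{495} \approx -3.9616$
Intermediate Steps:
$p = \frac{19}{55}$ ($p = \left(-19\right) \left(- \frac{1}{55}\right) = \frac{19}{55} \approx 0.34545$)
$c = \frac{1}{9}$ ($c = \frac{1}{44 - 35} = \frac{1}{9} \approx 0.11111$)
$c \left(-36 + p\right) = \frac{-36 + \frac{19}{55}}{9} = \frac{1}{9} \left(- \frac{1961}{55}\right) = - \frac{1961}{495}$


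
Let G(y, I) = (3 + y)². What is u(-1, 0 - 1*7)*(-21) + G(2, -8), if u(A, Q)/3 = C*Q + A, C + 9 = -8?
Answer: -7409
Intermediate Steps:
C = -17 (C = -9 - 8 = -17)
u(A, Q) = -51*Q + 3*A (u(A, Q) = 3*(-17*Q + A) = 3*(A - 17*Q) = -51*Q + 3*A)
u(-1, 0 - 1*7)*(-21) + G(2, -8) = (-51*(0 - 1*7) + 3*(-1))*(-21) + (3 + 2)² = (-51*(0 - 7) - 3)*(-21) + 5² = (-51*(-7) - 3)*(-21) + 25 = (357 - 3)*(-21) + 25 = 354*(-21) + 25 = -7434 + 25 = -7409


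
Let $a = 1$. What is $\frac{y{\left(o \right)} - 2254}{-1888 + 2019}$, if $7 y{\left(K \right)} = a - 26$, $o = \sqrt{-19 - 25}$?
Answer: $- \frac{15803}{917} \approx -17.233$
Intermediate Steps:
$o = 2 i \sqrt{11}$ ($o = \sqrt{-44} = 2 i \sqrt{11} \approx 6.6332 i$)
$y{\left(K \right)} = - \frac{25}{7}$ ($y{\left(K \right)} = \frac{1 - 26}{7} = \frac{1}{7} \left(-25\right) = - \frac{25}{7}$)
$\frac{y{\left(o \right)} - 2254}{-1888 + 2019} = \frac{- \frac{25}{7} - 2254}{-1888 + 2019} = - \frac{15803}{7 \cdot 131} = \left(- \frac{15803}{7}\right) \frac{1}{131} = - \frac{15803}{917}$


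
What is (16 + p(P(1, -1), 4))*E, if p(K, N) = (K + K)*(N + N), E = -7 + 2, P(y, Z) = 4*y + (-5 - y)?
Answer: 80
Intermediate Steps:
P(y, Z) = -5 + 3*y
E = -5
p(K, N) = 4*K*N (p(K, N) = (2*K)*(2*N) = 4*K*N)
(16 + p(P(1, -1), 4))*E = (16 + 4*(-5 + 3*1)*4)*(-5) = (16 + 4*(-5 + 3)*4)*(-5) = (16 + 4*(-2)*4)*(-5) = (16 - 32)*(-5) = -16*(-5) = 80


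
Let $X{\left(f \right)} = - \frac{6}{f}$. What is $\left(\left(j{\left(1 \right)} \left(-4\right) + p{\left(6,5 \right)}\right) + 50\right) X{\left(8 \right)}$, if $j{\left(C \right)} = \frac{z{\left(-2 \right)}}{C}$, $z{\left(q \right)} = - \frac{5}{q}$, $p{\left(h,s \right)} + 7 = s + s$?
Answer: $- \frac{129}{4} \approx -32.25$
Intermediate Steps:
$p{\left(h,s \right)} = -7 + 2 s$ ($p{\left(h,s \right)} = -7 + \left(s + s\right) = -7 + 2 s$)
$j{\left(C \right)} = \frac{5}{2 C}$ ($j{\left(C \right)} = \frac{\left(-5\right) \frac{1}{-2}}{C} = \frac{\left(-5\right) \left(- \frac{1}{2}\right)}{C} = \frac{5}{2 C}$)
$\left(\left(j{\left(1 \right)} \left(-4\right) + p{\left(6,5 \right)}\right) + 50\right) X{\left(8 \right)} = \left(\left(\frac{5}{2 \cdot 1} \left(-4\right) + \left(-7 + 2 \cdot 5\right)\right) + 50\right) \left(- \frac{6}{8}\right) = \left(\left(\frac{5}{2} \cdot 1 \left(-4\right) + \left(-7 + 10\right)\right) + 50\right) \left(\left(-6\right) \frac{1}{8}\right) = \left(\left(\frac{5}{2} \left(-4\right) + 3\right) + 50\right) \left(- \frac{3}{4}\right) = \left(\left(-10 + 3\right) + 50\right) \left(- \frac{3}{4}\right) = \left(-7 + 50\right) \left(- \frac{3}{4}\right) = 43 \left(- \frac{3}{4}\right) = - \frac{129}{4}$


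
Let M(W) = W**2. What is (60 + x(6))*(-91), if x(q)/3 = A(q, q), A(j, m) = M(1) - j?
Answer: -4095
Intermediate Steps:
A(j, m) = 1 - j (A(j, m) = 1**2 - j = 1 - j)
x(q) = 3 - 3*q (x(q) = 3*(1 - q) = 3 - 3*q)
(60 + x(6))*(-91) = (60 + (3 - 3*6))*(-91) = (60 + (3 - 18))*(-91) = (60 - 15)*(-91) = 45*(-91) = -4095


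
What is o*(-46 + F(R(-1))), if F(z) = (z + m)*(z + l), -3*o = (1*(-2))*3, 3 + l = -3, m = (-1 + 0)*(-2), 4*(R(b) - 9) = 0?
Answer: -26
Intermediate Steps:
R(b) = 9 (R(b) = 9 + (¼)*0 = 9 + 0 = 9)
m = 2 (m = -1*(-2) = 2)
l = -6 (l = -3 - 3 = -6)
o = 2 (o = -1*(-2)*3/3 = -(-2)*3/3 = -⅓*(-6) = 2)
F(z) = (-6 + z)*(2 + z) (F(z) = (z + 2)*(z - 6) = (2 + z)*(-6 + z) = (-6 + z)*(2 + z))
o*(-46 + F(R(-1))) = 2*(-46 + (-12 + 9² - 4*9)) = 2*(-46 + (-12 + 81 - 36)) = 2*(-46 + 33) = 2*(-13) = -26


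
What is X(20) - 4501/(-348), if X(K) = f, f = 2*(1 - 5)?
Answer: 1717/348 ≈ 4.9339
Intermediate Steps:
f = -8 (f = 2*(-4) = -8)
X(K) = -8
X(20) - 4501/(-348) = -8 - 4501/(-348) = -8 - 4501*(-1)/348 = -8 - 1*(-4501/348) = -8 + 4501/348 = 1717/348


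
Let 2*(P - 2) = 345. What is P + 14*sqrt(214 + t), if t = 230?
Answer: 349/2 + 28*sqrt(111) ≈ 469.50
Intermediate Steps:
P = 349/2 (P = 2 + (1/2)*345 = 2 + 345/2 = 349/2 ≈ 174.50)
P + 14*sqrt(214 + t) = 349/2 + 14*sqrt(214 + 230) = 349/2 + 14*sqrt(444) = 349/2 + 14*(2*sqrt(111)) = 349/2 + 28*sqrt(111)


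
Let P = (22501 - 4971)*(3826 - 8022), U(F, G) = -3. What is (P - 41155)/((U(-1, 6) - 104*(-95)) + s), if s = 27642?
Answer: -73597035/37519 ≈ -1961.6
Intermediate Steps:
P = -73555880 (P = 17530*(-4196) = -73555880)
(P - 41155)/((U(-1, 6) - 104*(-95)) + s) = (-73555880 - 41155)/((-3 - 104*(-95)) + 27642) = -73597035/((-3 + 9880) + 27642) = -73597035/(9877 + 27642) = -73597035/37519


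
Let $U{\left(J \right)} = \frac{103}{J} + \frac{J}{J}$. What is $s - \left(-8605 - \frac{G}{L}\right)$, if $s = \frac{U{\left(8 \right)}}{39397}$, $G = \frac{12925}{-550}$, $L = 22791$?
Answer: $\frac{61811226461845}{7183176216} \approx 8605.0$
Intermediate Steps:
$G = - \frac{47}{2}$ ($G = 12925 \left(- \frac{1}{550}\right) = - \frac{47}{2} \approx -23.5$)
$U{\left(J \right)} = 1 + \frac{103}{J}$ ($U{\left(J \right)} = \frac{103}{J} + 1 = 1 + \frac{103}{J}$)
$s = \frac{111}{315176}$ ($s = \frac{\frac{1}{8} \left(103 + 8\right)}{39397} = \frac{1}{8} \cdot 111 \cdot \frac{1}{39397} = \frac{111}{8} \cdot \frac{1}{39397} = \frac{111}{315176} \approx 0.00035218$)
$s - \left(-8605 - \frac{G}{L}\right) = \frac{111}{315176} - \left(-8605 - - \frac{47}{2 \cdot 22791}\right) = \frac{111}{315176} - \left(-8605 - \left(- \frac{47}{2}\right) \frac{1}{22791}\right) = \frac{111}{315176} - \left(-8605 - - \frac{47}{45582}\right) = \frac{111}{315176} - \left(-8605 + \frac{47}{45582}\right) = \frac{111}{315176} - - \frac{392233063}{45582} = \frac{111}{315176} + \frac{392233063}{45582} = \frac{61811226461845}{7183176216}$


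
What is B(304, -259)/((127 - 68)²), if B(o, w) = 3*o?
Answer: 912/3481 ≈ 0.26199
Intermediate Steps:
B(304, -259)/((127 - 68)²) = (3*304)/((127 - 68)²) = 912/(59²) = 912/3481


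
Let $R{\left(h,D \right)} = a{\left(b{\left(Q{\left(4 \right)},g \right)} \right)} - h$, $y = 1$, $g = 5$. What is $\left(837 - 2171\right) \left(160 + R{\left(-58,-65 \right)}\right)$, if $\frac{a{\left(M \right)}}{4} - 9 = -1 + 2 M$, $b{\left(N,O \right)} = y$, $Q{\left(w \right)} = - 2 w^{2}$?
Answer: $-344172$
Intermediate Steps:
$b{\left(N,O \right)} = 1$
$a{\left(M \right)} = 32 + 8 M$ ($a{\left(M \right)} = 36 + 4 \left(-1 + 2 M\right) = 36 + \left(-4 + 8 M\right) = 32 + 8 M$)
$R{\left(h,D \right)} = 40 - h$ ($R{\left(h,D \right)} = \left(32 + 8 \cdot 1\right) - h = \left(32 + 8\right) - h = 40 - h$)
$\left(837 - 2171\right) \left(160 + R{\left(-58,-65 \right)}\right) = \left(837 - 2171\right) \left(160 + \left(40 - -58\right)\right) = - 1334 \left(160 + \left(40 + 58\right)\right) = - 1334 \left(160 + 98\right) = \left(-1334\right) 258 = -344172$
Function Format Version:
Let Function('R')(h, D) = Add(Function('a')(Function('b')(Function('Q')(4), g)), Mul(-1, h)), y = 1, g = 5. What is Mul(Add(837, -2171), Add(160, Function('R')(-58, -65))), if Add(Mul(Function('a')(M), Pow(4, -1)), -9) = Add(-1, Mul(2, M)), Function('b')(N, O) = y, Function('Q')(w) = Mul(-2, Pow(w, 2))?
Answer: -344172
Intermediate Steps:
Function('b')(N, O) = 1
Function('a')(M) = Add(32, Mul(8, M)) (Function('a')(M) = Add(36, Mul(4, Add(-1, Mul(2, M)))) = Add(36, Add(-4, Mul(8, M))) = Add(32, Mul(8, M)))
Function('R')(h, D) = Add(40, Mul(-1, h)) (Function('R')(h, D) = Add(Add(32, Mul(8, 1)), Mul(-1, h)) = Add(Add(32, 8), Mul(-1, h)) = Add(40, Mul(-1, h)))
Mul(Add(837, -2171), Add(160, Function('R')(-58, -65))) = Mul(Add(837, -2171), Add(160, Add(40, Mul(-1, -58)))) = Mul(-1334, Add(160, Add(40, 58))) = Mul(-1334, Add(160, 98)) = Mul(-1334, 258) = -344172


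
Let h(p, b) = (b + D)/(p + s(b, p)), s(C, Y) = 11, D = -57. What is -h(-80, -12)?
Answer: -1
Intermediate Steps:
h(p, b) = (-57 + b)/(11 + p) (h(p, b) = (b - 57)/(p + 11) = (-57 + b)/(11 + p))
-h(-80, -12) = -(-57 - 12)/(11 - 80) = -(-69)/(-69) = -(-1)*(-69)/69 = -1*1 = -1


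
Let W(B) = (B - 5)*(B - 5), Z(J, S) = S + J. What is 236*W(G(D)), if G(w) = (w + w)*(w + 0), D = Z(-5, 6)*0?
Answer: 5900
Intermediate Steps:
Z(J, S) = J + S
D = 0 (D = (-5 + 6)*0 = 1*0 = 0)
G(w) = 2*w² (G(w) = (2*w)*w = 2*w²)
W(B) = (-5 + B)² (W(B) = (-5 + B)*(-5 + B) = (-5 + B)²)
236*W(G(D)) = 236*(-5 + 2*0²)² = 236*(-5 + 2*0)² = 236*(-5 + 0)² = 236*(-5)² = 236*25 = 5900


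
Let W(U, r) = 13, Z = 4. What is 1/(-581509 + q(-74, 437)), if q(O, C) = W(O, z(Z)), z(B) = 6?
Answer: -1/581496 ≈ -1.7197e-6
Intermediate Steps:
q(O, C) = 13
1/(-581509 + q(-74, 437)) = 1/(-581509 + 13) = 1/(-581496) = -1/581496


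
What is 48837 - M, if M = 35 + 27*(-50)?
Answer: 50152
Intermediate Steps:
M = -1315 (M = 35 - 1350 = -1315)
48837 - M = 48837 - 1*(-1315) = 48837 + 1315 = 50152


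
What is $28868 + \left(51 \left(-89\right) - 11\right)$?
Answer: $24318$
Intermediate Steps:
$28868 + \left(51 \left(-89\right) - 11\right) = 28868 - 4550 = 24318$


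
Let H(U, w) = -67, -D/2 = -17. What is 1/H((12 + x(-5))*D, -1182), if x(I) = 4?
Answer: -1/67 ≈ -0.014925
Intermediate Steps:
D = 34 (D = -2*(-17) = 34)
1/H((12 + x(-5))*D, -1182) = 1/(-67) = -1/67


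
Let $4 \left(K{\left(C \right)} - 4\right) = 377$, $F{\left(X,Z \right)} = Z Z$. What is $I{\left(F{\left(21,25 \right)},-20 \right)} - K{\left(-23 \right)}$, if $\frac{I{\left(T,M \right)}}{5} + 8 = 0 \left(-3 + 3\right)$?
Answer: $- \frac{553}{4} \approx -138.25$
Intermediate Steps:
$F{\left(X,Z \right)} = Z^{2}$
$K{\left(C \right)} = \frac{393}{4}$ ($K{\left(C \right)} = 4 + \frac{1}{4} \cdot 377 = 4 + \frac{377}{4} = \frac{393}{4}$)
$I{\left(T,M \right)} = -40$ ($I{\left(T,M \right)} = -40 + 5 \cdot 0 \left(-3 + 3\right) = -40 + 5 \cdot 0 \cdot 0 = -40 + 5 \cdot 0 = -40 + 0 = -40$)
$I{\left(F{\left(21,25 \right)},-20 \right)} - K{\left(-23 \right)} = -40 - \frac{393}{4} = - \frac{553}{4}$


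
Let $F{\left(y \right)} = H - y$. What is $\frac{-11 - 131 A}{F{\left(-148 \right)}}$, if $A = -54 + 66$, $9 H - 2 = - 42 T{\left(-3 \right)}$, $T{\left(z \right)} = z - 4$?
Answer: $- \frac{14247}{1628} \approx -8.7512$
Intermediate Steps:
$T{\left(z \right)} = -4 + z$ ($T{\left(z \right)} = z - 4 = -4 + z$)
$H = \frac{296}{9}$ ($H = \frac{2}{9} + \frac{\left(-42\right) \left(-4 - 3\right)}{9} = \frac{2}{9} + \frac{\left(-42\right) \left(-7\right)}{9} = \frac{2}{9} + \frac{1}{9} \cdot 294 = \frac{2}{9} + \frac{98}{3} = \frac{296}{9} \approx 32.889$)
$F{\left(y \right)} = \frac{296}{9} - y$
$A = 12$
$\frac{-11 - 131 A}{F{\left(-148 \right)}} = \frac{-11 - 1572}{\frac{296}{9} - -148} = \frac{-11 - 1572}{\frac{296}{9} + 148} = - \frac{1583}{\frac{1628}{9}} = \left(-1583\right) \frac{9}{1628} = - \frac{14247}{1628}$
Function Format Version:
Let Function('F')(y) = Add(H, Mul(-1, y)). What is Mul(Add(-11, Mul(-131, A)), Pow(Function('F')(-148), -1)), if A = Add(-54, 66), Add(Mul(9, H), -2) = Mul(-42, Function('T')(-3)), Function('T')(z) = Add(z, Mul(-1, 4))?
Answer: Rational(-14247, 1628) ≈ -8.7512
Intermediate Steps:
Function('T')(z) = Add(-4, z) (Function('T')(z) = Add(z, -4) = Add(-4, z))
H = Rational(296, 9) (H = Add(Rational(2, 9), Mul(Rational(1, 9), Mul(-42, Add(-4, -3)))) = Add(Rational(2, 9), Mul(Rational(1, 9), Mul(-42, -7))) = Add(Rational(2, 9), Mul(Rational(1, 9), 294)) = Add(Rational(2, 9), Rational(98, 3)) = Rational(296, 9) ≈ 32.889)
Function('F')(y) = Add(Rational(296, 9), Mul(-1, y))
A = 12
Mul(Add(-11, Mul(-131, A)), Pow(Function('F')(-148), -1)) = Mul(Add(-11, Mul(-131, 12)), Pow(Add(Rational(296, 9), Mul(-1, -148)), -1)) = Mul(Add(-11, -1572), Pow(Add(Rational(296, 9), 148), -1)) = Mul(-1583, Pow(Rational(1628, 9), -1)) = Mul(-1583, Rational(9, 1628)) = Rational(-14247, 1628)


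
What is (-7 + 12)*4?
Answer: 20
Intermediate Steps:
(-7 + 12)*4 = 5*4 = 20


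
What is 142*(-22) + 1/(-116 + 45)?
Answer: -221805/71 ≈ -3124.0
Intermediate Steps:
142*(-22) + 1/(-116 + 45) = -3124 + 1/(-71) = -3124 - 1/71 = -221805/71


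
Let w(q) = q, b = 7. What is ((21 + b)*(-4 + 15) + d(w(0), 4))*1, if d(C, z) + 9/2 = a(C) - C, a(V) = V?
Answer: 607/2 ≈ 303.50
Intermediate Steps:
d(C, z) = -9/2 (d(C, z) = -9/2 + (C - C) = -9/2 + 0 = -9/2)
((21 + b)*(-4 + 15) + d(w(0), 4))*1 = ((21 + 7)*(-4 + 15) - 9/2)*1 = (28*11 - 9/2)*1 = (308 - 9/2)*1 = (607/2)*1 = 607/2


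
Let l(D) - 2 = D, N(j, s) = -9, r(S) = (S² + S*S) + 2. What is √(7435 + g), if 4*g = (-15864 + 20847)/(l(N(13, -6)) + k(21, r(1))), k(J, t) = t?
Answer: √28079/2 ≈ 83.784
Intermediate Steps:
r(S) = 2 + 2*S² (r(S) = (S² + S²) + 2 = 2*S² + 2 = 2 + 2*S²)
l(D) = 2 + D
g = -1661/4 (g = ((-15864 + 20847)/((2 - 9) + (2 + 2*1²)))/4 = (4983/(-7 + (2 + 2*1)))/4 = (4983/(-7 + (2 + 2)))/4 = (4983/(-7 + 4))/4 = (4983/(-3))/4 = (4983*(-⅓))/4 = (¼)*(-1661) = -1661/4 ≈ -415.25)
√(7435 + g) = √(7435 - 1661/4) = √(28079/4) = √28079/2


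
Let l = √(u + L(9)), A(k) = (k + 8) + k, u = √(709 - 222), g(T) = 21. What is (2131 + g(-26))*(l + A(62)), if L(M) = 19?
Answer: 284064 + 2152*√(19 + √487) ≈ 2.9786e+5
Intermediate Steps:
u = √487 ≈ 22.068
A(k) = 8 + 2*k (A(k) = (8 + k) + k = 8 + 2*k)
l = √(19 + √487) (l = √(√487 + 19) = √(19 + √487) ≈ 6.4084)
(2131 + g(-26))*(l + A(62)) = (2131 + 21)*(√(19 + √487) + (8 + 2*62)) = 2152*(√(19 + √487) + (8 + 124)) = 2152*(√(19 + √487) + 132) = 2152*(132 + √(19 + √487)) = 284064 + 2152*√(19 + √487)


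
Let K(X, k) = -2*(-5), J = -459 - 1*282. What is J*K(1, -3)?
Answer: -7410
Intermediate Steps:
J = -741 (J = -459 - 282 = -741)
K(X, k) = 10
J*K(1, -3) = -741*10 = -7410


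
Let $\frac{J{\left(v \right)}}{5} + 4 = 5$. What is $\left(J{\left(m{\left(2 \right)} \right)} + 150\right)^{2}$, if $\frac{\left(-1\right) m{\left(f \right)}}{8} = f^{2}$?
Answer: $24025$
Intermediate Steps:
$m{\left(f \right)} = - 8 f^{2}$
$J{\left(v \right)} = 5$ ($J{\left(v \right)} = -20 + 5 \cdot 5 = -20 + 25 = 5$)
$\left(J{\left(m{\left(2 \right)} \right)} + 150\right)^{2} = \left(5 + 150\right)^{2} = 155^{2} = 24025$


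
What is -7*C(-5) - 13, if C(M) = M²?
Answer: -188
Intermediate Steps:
-7*C(-5) - 13 = -7*(-5)² - 13 = -7*25 - 13 = -175 - 13 = -188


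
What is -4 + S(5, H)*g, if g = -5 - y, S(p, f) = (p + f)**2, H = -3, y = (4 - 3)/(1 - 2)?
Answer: -20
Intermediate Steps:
y = -1 (y = 1/(-1) = 1*(-1) = -1)
S(p, f) = (f + p)**2
g = -4 (g = -5 - 1*(-1) = -5 + 1 = -4)
-4 + S(5, H)*g = -4 + (-3 + 5)**2*(-4) = -4 + 2**2*(-4) = -4 + 4*(-4) = -4 - 16 = -20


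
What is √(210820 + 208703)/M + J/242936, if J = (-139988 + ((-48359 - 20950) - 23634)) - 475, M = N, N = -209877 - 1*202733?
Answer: -116703/121468 - √419523/412610 ≈ -0.96234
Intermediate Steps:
N = -412610 (N = -209877 - 202733 = -412610)
M = -412610
J = -233406 (J = (-139988 + (-69309 - 23634)) - 475 = (-139988 - 92943) - 475 = -232931 - 475 = -233406)
√(210820 + 208703)/M + J/242936 = √(210820 + 208703)/(-412610) - 233406/242936 = √419523*(-1/412610) - 233406*1/242936 = -√419523/412610 - 116703/121468 = -116703/121468 - √419523/412610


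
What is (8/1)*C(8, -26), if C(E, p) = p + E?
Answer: -144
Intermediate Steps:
C(E, p) = E + p
(8/1)*C(8, -26) = (8/1)*(8 - 26) = (8*1)*(-18) = 8*(-18) = -144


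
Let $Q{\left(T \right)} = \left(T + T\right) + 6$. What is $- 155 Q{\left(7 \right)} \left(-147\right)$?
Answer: $455700$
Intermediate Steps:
$Q{\left(T \right)} = 6 + 2 T$ ($Q{\left(T \right)} = 2 T + 6 = 6 + 2 T$)
$- 155 Q{\left(7 \right)} \left(-147\right) = - 155 \left(6 + 2 \cdot 7\right) \left(-147\right) = - 155 \left(6 + 14\right) \left(-147\right) = \left(-155\right) 20 \left(-147\right) = \left(-3100\right) \left(-147\right) = 455700$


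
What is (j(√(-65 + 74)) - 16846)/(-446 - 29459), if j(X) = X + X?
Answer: 3368/5981 ≈ 0.56312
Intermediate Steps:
j(X) = 2*X
(j(√(-65 + 74)) - 16846)/(-446 - 29459) = (2*√(-65 + 74) - 16846)/(-446 - 29459) = (2*√9 - 16846)/(-29905) = (2*3 - 16846)*(-1/29905) = (6 - 16846)*(-1/29905) = -16840*(-1/29905) = 3368/5981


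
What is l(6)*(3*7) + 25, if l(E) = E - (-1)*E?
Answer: 277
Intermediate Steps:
l(E) = 2*E (l(E) = E + E = 2*E)
l(6)*(3*7) + 25 = (2*6)*(3*7) + 25 = 12*21 + 25 = 252 + 25 = 277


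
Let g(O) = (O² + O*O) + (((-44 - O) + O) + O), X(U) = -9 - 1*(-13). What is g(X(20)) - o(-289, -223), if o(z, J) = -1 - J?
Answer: -230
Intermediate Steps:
X(U) = 4 (X(U) = -9 + 13 = 4)
g(O) = -44 + O + 2*O² (g(O) = (O² + O²) + (-44 + O) = 2*O² + (-44 + O) = -44 + O + 2*O²)
g(X(20)) - o(-289, -223) = (-44 + 4 + 2*4²) - (-1 - 1*(-223)) = (-44 + 4 + 2*16) - (-1 + 223) = (-44 + 4 + 32) - 1*222 = -8 - 222 = -230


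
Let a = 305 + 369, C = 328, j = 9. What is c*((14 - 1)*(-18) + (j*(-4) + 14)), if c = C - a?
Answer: 88576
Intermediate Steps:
a = 674
c = -346 (c = 328 - 1*674 = 328 - 674 = -346)
c*((14 - 1)*(-18) + (j*(-4) + 14)) = -346*((14 - 1)*(-18) + (9*(-4) + 14)) = -346*(13*(-18) + (-36 + 14)) = -346*(-234 - 22) = -346*(-256) = 88576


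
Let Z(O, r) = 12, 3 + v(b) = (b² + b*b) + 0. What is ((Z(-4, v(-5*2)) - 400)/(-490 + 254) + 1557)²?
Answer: 8456641600/3481 ≈ 2.4294e+6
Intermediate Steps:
v(b) = -3 + 2*b² (v(b) = -3 + ((b² + b*b) + 0) = -3 + ((b² + b²) + 0) = -3 + (2*b² + 0) = -3 + 2*b²)
((Z(-4, v(-5*2)) - 400)/(-490 + 254) + 1557)² = ((12 - 400)/(-490 + 254) + 1557)² = (-388/(-236) + 1557)² = (-388*(-1/236) + 1557)² = (97/59 + 1557)² = (91960/59)² = 8456641600/3481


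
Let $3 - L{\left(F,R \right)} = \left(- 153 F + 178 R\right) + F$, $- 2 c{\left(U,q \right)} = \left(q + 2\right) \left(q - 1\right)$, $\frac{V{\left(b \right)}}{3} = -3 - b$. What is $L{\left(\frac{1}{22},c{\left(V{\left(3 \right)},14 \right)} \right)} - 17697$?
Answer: $\frac{9074}{11} \approx 824.91$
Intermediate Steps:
$V{\left(b \right)} = -9 - 3 b$ ($V{\left(b \right)} = 3 \left(-3 - b\right) = -9 - 3 b$)
$c{\left(U,q \right)} = - \frac{\left(-1 + q\right) \left(2 + q\right)}{2}$ ($c{\left(U,q \right)} = - \frac{\left(q + 2\right) \left(q - 1\right)}{2} = - \frac{\left(2 + q\right) \left(-1 + q\right)}{2} = - \frac{\left(-1 + q\right) \left(2 + q\right)}{2}$)
$L{\left(F,R \right)} = 3 - 178 R + 152 F$ ($L{\left(F,R \right)} = 3 - \left(\left(- 153 F + 178 R\right) + F\right) = 3 - \left(- 152 F + 178 R\right) = 3 + \left(- 178 R + 152 F\right) = 3 - 178 R + 152 F$)
$L{\left(\frac{1}{22},c{\left(V{\left(3 \right)},14 \right)} \right)} - 17697 = \left(3 - 178 \left(1 - 7 - \frac{14^{2}}{2}\right) + \frac{152}{22}\right) - 17697 = \left(3 - 178 \left(1 - 7 - 98\right) + 152 \cdot \frac{1}{22}\right) - 17697 = \left(3 - 178 \left(1 - 7 - 98\right) + \frac{76}{11}\right) - 17697 = \left(3 - -18512 + \frac{76}{11}\right) - 17697 = \left(3 + 18512 + \frac{76}{11}\right) - 17697 = \frac{203741}{11} - 17697 = \frac{9074}{11}$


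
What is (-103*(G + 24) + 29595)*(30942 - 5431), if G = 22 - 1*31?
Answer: 715583550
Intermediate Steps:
G = -9 (G = 22 - 31 = -9)
(-103*(G + 24) + 29595)*(30942 - 5431) = (-103*(-9 + 24) + 29595)*(30942 - 5431) = (-103*15 + 29595)*25511 = (-1545 + 29595)*25511 = 28050*25511 = 715583550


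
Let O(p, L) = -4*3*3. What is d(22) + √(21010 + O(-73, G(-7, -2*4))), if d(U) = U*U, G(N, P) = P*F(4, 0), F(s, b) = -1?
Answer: 484 + √20974 ≈ 628.82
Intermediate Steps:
G(N, P) = -P (G(N, P) = P*(-1) = -P)
O(p, L) = -36 (O(p, L) = -12*3 = -36)
d(U) = U²
d(22) + √(21010 + O(-73, G(-7, -2*4))) = 22² + √(21010 - 36) = 484 + √20974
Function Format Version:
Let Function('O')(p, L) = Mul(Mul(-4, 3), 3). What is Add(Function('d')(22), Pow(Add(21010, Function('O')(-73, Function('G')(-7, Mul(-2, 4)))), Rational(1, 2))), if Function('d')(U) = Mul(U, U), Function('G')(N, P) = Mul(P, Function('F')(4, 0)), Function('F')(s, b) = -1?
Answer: Add(484, Pow(20974, Rational(1, 2))) ≈ 628.82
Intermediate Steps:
Function('G')(N, P) = Mul(-1, P) (Function('G')(N, P) = Mul(P, -1) = Mul(-1, P))
Function('O')(p, L) = -36 (Function('O')(p, L) = Mul(-12, 3) = -36)
Function('d')(U) = Pow(U, 2)
Add(Function('d')(22), Pow(Add(21010, Function('O')(-73, Function('G')(-7, Mul(-2, 4)))), Rational(1, 2))) = Add(Pow(22, 2), Pow(Add(21010, -36), Rational(1, 2))) = Add(484, Pow(20974, Rational(1, 2)))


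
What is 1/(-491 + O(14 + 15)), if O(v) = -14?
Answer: -1/505 ≈ -0.0019802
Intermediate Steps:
1/(-491 + O(14 + 15)) = 1/(-491 - 14) = 1/(-505) = -1/505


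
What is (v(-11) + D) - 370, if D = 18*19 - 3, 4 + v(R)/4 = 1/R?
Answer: -521/11 ≈ -47.364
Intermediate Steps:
v(R) = -16 + 4/R
D = 339 (D = 342 - 3 = 339)
(v(-11) + D) - 370 = ((-16 + 4/(-11)) + 339) - 370 = ((-16 + 4*(-1/11)) + 339) - 370 = ((-16 - 4/11) + 339) - 370 = (-180/11 + 339) - 370 = 3549/11 - 370 = -521/11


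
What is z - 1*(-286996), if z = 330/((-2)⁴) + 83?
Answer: 2296797/8 ≈ 2.8710e+5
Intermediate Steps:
z = 829/8 (z = 330/16 + 83 = 330*(1/16) + 83 = 165/8 + 83 = 829/8 ≈ 103.63)
z - 1*(-286996) = 829/8 - 1*(-286996) = 829/8 + 286996 = 2296797/8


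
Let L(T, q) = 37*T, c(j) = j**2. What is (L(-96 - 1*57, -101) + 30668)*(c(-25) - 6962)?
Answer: -158469359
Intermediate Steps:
(L(-96 - 1*57, -101) + 30668)*(c(-25) - 6962) = (37*(-96 - 1*57) + 30668)*((-25)**2 - 6962) = (37*(-96 - 57) + 30668)*(625 - 6962) = (37*(-153) + 30668)*(-6337) = (-5661 + 30668)*(-6337) = 25007*(-6337) = -158469359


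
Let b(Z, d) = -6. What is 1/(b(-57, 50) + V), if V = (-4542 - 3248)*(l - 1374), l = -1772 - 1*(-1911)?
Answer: 1/9620644 ≈ 1.0394e-7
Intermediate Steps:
l = 139 (l = -1772 + 1911 = 139)
V = 9620650 (V = (-4542 - 3248)*(139 - 1374) = -7790*(-1235) = 9620650)
1/(b(-57, 50) + V) = 1/(-6 + 9620650) = 1/9620644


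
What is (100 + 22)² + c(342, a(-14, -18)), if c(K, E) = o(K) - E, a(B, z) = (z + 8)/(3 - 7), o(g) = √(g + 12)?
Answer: 29763/2 + √354 ≈ 14900.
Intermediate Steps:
o(g) = √(12 + g)
a(B, z) = -2 - z/4 (a(B, z) = (8 + z)/(-4) = (8 + z)*(-¼) = -2 - z/4)
c(K, E) = √(12 + K) - E
(100 + 22)² + c(342, a(-14, -18)) = (100 + 22)² + (√(12 + 342) - (-2 - ¼*(-18))) = 122² + (√354 - (-2 + 9/2)) = 14884 + (√354 - 1*5/2) = 14884 + (√354 - 5/2) = 14884 + (-5/2 + √354) = 29763/2 + √354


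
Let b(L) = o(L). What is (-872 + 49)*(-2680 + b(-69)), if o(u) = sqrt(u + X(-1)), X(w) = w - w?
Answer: 2205640 - 823*I*sqrt(69) ≈ 2.2056e+6 - 6836.4*I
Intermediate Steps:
X(w) = 0
o(u) = sqrt(u) (o(u) = sqrt(u + 0) = sqrt(u))
b(L) = sqrt(L)
(-872 + 49)*(-2680 + b(-69)) = (-872 + 49)*(-2680 + sqrt(-69)) = -823*(-2680 + I*sqrt(69)) = 2205640 - 823*I*sqrt(69)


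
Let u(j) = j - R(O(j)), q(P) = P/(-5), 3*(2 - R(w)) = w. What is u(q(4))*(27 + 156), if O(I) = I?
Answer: -2806/5 ≈ -561.20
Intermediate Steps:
R(w) = 2 - w/3
q(P) = -P/5 (q(P) = P*(-1/5) = -P/5)
u(j) = -2 + 4*j/3 (u(j) = j - (2 - j/3) = j + (-2 + j/3) = -2 + 4*j/3)
u(q(4))*(27 + 156) = (-2 + 4*(-1/5*4)/3)*(27 + 156) = (-2 + (4/3)*(-4/5))*183 = (-2 - 16/15)*183 = -46/15*183 = -2806/5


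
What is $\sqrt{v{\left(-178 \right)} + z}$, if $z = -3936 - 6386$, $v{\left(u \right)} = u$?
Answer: $10 i \sqrt{105} \approx 102.47 i$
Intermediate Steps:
$z = -10322$ ($z = -3936 - 6386 = -10322$)
$\sqrt{v{\left(-178 \right)} + z} = \sqrt{-178 - 10322} = \sqrt{-10500} = 10 i \sqrt{105}$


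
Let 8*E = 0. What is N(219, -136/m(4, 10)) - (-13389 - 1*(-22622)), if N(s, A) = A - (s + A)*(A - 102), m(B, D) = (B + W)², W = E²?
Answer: 56075/4 ≈ 14019.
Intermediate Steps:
E = 0 (E = (⅛)*0 = 0)
W = 0 (W = 0² = 0)
m(B, D) = B² (m(B, D) = (B + 0)² = B²)
N(s, A) = A - (-102 + A)*(A + s) (N(s, A) = A - (A + s)*(-102 + A) = A - (-102 + A)*(A + s))
N(219, -136/m(4, 10)) - (-13389 - 1*(-22622)) = (-(-136/(4²))² + 102*219 + 103*(-136/(4²)) - 1*(-136/(4²))*219) - (-13389 - 1*(-22622)) = (-(-136/16)² + 22338 + 103*(-136/16) - 1*(-136/16)*219) - (-13389 + 22622) = (-(-136*1/16)² + 22338 + 103*(-136*1/16) - 1*(-136*1/16)*219) - 1*9233 = (-(-17/2)² + 22338 + 103*(-17/2) - 1*(-17/2)*219) - 9233 = (-1*289/4 + 22338 - 1751/2 + 3723/2) - 9233 = (-289/4 + 22338 - 1751/2 + 3723/2) - 9233 = 93007/4 - 9233 = 56075/4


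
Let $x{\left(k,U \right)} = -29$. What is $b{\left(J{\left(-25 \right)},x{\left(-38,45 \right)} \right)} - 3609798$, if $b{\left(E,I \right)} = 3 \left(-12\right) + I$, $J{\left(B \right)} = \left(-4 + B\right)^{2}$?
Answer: $-3609863$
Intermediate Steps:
$b{\left(E,I \right)} = -36 + I$
$b{\left(J{\left(-25 \right)},x{\left(-38,45 \right)} \right)} - 3609798 = \left(-36 - 29\right) - 3609798 = -65 - 3609798 = -3609863$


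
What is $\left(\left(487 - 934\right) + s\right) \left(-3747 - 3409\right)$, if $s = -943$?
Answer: $9946840$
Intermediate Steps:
$\left(\left(487 - 934\right) + s\right) \left(-3747 - 3409\right) = \left(\left(487 - 934\right) - 943\right) \left(-3747 - 3409\right) = \left(\left(487 - 934\right) - 943\right) \left(-7156\right) = \left(-447 - 943\right) \left(-7156\right) = \left(-1390\right) \left(-7156\right) = 9946840$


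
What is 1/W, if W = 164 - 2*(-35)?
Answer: 1/234 ≈ 0.0042735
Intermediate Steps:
W = 234 (W = 164 - 1*(-70) = 164 + 70 = 234)
1/W = 1/234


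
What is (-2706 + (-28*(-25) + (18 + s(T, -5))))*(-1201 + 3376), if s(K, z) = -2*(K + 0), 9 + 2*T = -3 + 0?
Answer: -4297800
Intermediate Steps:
T = -6 (T = -9/2 + (-3 + 0)/2 = -9/2 + (1/2)*(-3) = -9/2 - 3/2 = -6)
s(K, z) = -2*K
(-2706 + (-28*(-25) + (18 + s(T, -5))))*(-1201 + 3376) = (-2706 + (-28*(-25) + (18 - 2*(-6))))*(-1201 + 3376) = (-2706 + (700 + (18 + 12)))*2175 = (-2706 + (700 + 30))*2175 = (-2706 + 730)*2175 = -1976*2175 = -4297800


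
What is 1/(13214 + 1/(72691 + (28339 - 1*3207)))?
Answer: 97823/1292633123 ≈ 7.5677e-5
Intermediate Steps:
1/(13214 + 1/(72691 + (28339 - 1*3207))) = 1/(13214 + 1/(72691 + (28339 - 3207))) = 1/(13214 + 1/(72691 + 25132)) = 1/(13214 + 1/97823) = 1/(1292633123/97823) = 97823/1292633123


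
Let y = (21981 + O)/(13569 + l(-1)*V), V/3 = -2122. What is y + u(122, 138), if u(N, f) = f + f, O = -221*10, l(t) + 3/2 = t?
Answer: 8157355/29484 ≈ 276.67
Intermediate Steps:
V = -6366 (V = 3*(-2122) = -6366)
l(t) = -3/2 + t
O = -2210
u(N, f) = 2*f
y = 19771/29484 (y = (21981 - 2210)/(13569 + (-3/2 - 1)*(-6366)) = 19771/(13569 - 5/2*(-6366)) = 19771/(13569 + 15915) = 19771/29484 ≈ 0.67057)
y + u(122, 138) = 19771/29484 + 2*138 = 19771/29484 + 276 = 8157355/29484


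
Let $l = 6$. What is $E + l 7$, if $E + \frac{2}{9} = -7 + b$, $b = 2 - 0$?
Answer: $\frac{331}{9} \approx 36.778$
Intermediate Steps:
$b = 2$ ($b = 2 + 0 = 2$)
$E = - \frac{47}{9}$ ($E = - \frac{2}{9} + \left(-7 + 2\right) = - \frac{2}{9} - 5 = - \frac{47}{9} \approx -5.2222$)
$E + l 7 = - \frac{47}{9} + 6 \cdot 7 = - \frac{47}{9} + 42 = \frac{331}{9}$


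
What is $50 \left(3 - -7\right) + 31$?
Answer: $531$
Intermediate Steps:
$50 \left(3 - -7\right) + 31 = 50 \left(3 + 7\right) + 31 = 50 \cdot 10 + 31 = 500 + 31 = 531$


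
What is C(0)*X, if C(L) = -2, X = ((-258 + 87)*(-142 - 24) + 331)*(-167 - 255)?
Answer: 24237148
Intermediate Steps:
X = -12118574 (X = (-171*(-166) + 331)*(-422) = (28386 + 331)*(-422) = 28717*(-422) = -12118574)
C(0)*X = -2*(-12118574) = 24237148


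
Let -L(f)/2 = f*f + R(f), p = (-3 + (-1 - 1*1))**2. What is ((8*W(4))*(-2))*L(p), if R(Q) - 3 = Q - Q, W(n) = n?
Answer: 80384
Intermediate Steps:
R(Q) = 3 (R(Q) = 3 + (Q - Q) = 3 + 0 = 3)
p = 25 (p = (-3 + (-1 - 1))**2 = (-3 - 2)**2 = (-5)**2 = 25)
L(f) = -6 - 2*f**2 (L(f) = -2*(f*f + 3) = -2*(f**2 + 3) = -2*(3 + f**2) = -6 - 2*f**2)
((8*W(4))*(-2))*L(p) = ((8*4)*(-2))*(-6 - 2*25**2) = (32*(-2))*(-6 - 2*625) = -64*(-6 - 1250) = -64*(-1256) = 80384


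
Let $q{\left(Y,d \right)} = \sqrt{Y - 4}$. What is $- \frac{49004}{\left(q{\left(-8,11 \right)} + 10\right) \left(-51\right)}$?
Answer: $\frac{61255}{714} - \frac{12251 i \sqrt{3}}{714} \approx 85.791 - 29.719 i$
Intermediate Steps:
$q{\left(Y,d \right)} = \sqrt{-4 + Y}$
$- \frac{49004}{\left(q{\left(-8,11 \right)} + 10\right) \left(-51\right)} = - \frac{49004}{\left(\sqrt{-4 - 8} + 10\right) \left(-51\right)} = - \frac{49004}{\left(\sqrt{-12} + 10\right) \left(-51\right)} = - \frac{49004}{\left(2 i \sqrt{3} + 10\right) \left(-51\right)} = - \frac{49004}{\left(10 + 2 i \sqrt{3}\right) \left(-51\right)} = - \frac{49004}{-510 - 102 i \sqrt{3}}$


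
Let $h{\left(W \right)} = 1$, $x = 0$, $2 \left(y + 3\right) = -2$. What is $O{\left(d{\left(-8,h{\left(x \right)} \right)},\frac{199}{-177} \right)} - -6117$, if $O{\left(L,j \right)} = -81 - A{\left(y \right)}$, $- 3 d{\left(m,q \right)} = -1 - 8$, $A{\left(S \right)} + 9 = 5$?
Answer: $6040$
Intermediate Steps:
$y = -4$ ($y = -3 + \frac{1}{2} \left(-2\right) = -3 - 1 = -4$)
$A{\left(S \right)} = -4$ ($A{\left(S \right)} = -9 + 5 = -4$)
$d{\left(m,q \right)} = 3$ ($d{\left(m,q \right)} = - \frac{-1 - 8}{3} = \left(- \frac{1}{3}\right) \left(-9\right) = 3$)
$O{\left(L,j \right)} = -77$ ($O{\left(L,j \right)} = -81 - -4 = -81 + 4 = -77$)
$O{\left(d{\left(-8,h{\left(x \right)} \right)},\frac{199}{-177} \right)} - -6117 = -77 - -6117 = -77 + 6117 = 6040$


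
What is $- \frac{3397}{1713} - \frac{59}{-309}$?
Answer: $- \frac{316202}{176439} \approx -1.7921$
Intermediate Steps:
$- \frac{3397}{1713} - \frac{59}{-309} = \left(-3397\right) \frac{1}{1713} - - \frac{59}{309} = - \frac{3397}{1713} + \frac{59}{309} = - \frac{316202}{176439}$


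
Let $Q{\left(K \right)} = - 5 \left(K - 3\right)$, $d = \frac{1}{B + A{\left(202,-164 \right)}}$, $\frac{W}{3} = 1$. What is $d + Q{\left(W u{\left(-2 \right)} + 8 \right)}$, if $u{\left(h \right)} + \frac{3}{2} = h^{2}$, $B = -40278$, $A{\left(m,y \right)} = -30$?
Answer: $- \frac{2519251}{40308} \approx -62.5$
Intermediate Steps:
$u{\left(h \right)} = - \frac{3}{2} + h^{2}$
$W = 3$ ($W = 3 \cdot 1 = 3$)
$d = - \frac{1}{40308}$ ($d = \frac{1}{-40278 - 30} = \frac{1}{-40308} = - \frac{1}{40308} \approx -2.4809 \cdot 10^{-5}$)
$Q{\left(K \right)} = 15 - 5 K$ ($Q{\left(K \right)} = - 5 \left(-3 + K\right) = 15 - 5 K$)
$d + Q{\left(W u{\left(-2 \right)} + 8 \right)} = - \frac{1}{40308} + \left(15 - 5 \left(3 \left(- \frac{3}{2} + \left(-2\right)^{2}\right) + 8\right)\right) = - \frac{1}{40308} + \left(15 - 5 \left(3 \left(- \frac{3}{2} + 4\right) + 8\right)\right) = - \frac{1}{40308} + \left(15 - 5 \left(3 \cdot \frac{5}{2} + 8\right)\right) = - \frac{1}{40308} + \left(15 - 5 \left(\frac{15}{2} + 8\right)\right) = - \frac{1}{40308} + \left(15 - \frac{155}{2}\right) = - \frac{1}{40308} - \frac{125}{2} = - \frac{2519251}{40308}$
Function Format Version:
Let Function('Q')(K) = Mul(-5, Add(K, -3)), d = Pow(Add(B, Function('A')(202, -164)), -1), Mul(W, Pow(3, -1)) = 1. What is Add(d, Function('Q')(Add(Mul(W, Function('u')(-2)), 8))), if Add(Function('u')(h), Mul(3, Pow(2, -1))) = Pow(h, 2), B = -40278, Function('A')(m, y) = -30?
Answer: Rational(-2519251, 40308) ≈ -62.500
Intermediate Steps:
Function('u')(h) = Add(Rational(-3, 2), Pow(h, 2))
W = 3 (W = Mul(3, 1) = 3)
d = Rational(-1, 40308) (d = Pow(Add(-40278, -30), -1) = Pow(-40308, -1) = Rational(-1, 40308) ≈ -2.4809e-5)
Function('Q')(K) = Add(15, Mul(-5, K)) (Function('Q')(K) = Mul(-5, Add(-3, K)) = Add(15, Mul(-5, K)))
Add(d, Function('Q')(Add(Mul(W, Function('u')(-2)), 8))) = Add(Rational(-1, 40308), Add(15, Mul(-5, Add(Mul(3, Add(Rational(-3, 2), Pow(-2, 2))), 8)))) = Add(Rational(-1, 40308), Add(15, Mul(-5, Add(Mul(3, Add(Rational(-3, 2), 4)), 8)))) = Add(Rational(-1, 40308), Add(15, Mul(-5, Add(Mul(3, Rational(5, 2)), 8)))) = Add(Rational(-1, 40308), Add(15, Mul(-5, Add(Rational(15, 2), 8)))) = Add(Rational(-1, 40308), Add(15, Mul(-5, Rational(31, 2)))) = Add(Rational(-1, 40308), Add(15, Rational(-155, 2))) = Add(Rational(-1, 40308), Rational(-125, 2)) = Rational(-2519251, 40308)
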